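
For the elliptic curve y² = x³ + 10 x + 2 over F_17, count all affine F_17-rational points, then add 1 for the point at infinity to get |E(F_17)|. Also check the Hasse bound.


Affine points = {(0, 6), (0, 11), (1, 8), (1, 9), (2, 8), (2, 9), (3, 5), (3, 12), (4, 2), (4, 15), (8, 4), (8, 13), (11, 7), (11, 10), (13, 0), (14, 8), (14, 9), (15, 5), (15, 12), (16, 5), (16, 12)}; affine count = 21; |E(F_17)| = 22.

Discriminant check: Δ ∝ 4a³ + 27b² = 4·10³ + 27·2² = 4·1000 + 27·4 ≡ 11 (mod 17). Nonzero ⇒ E is nonsingular.
For each x ∈ F_17, compute rhs = x³ + 10·x + 2 mod 17, then count y ∈ F_17 with y² ≡ rhs.
  x = 0: rhs = 2, matching y values: 6, 11 (2 points).
  x = 1: rhs = 13, matching y values: 8, 9 (2 points).
  x = 2: rhs = 13, matching y values: 8, 9 (2 points).
  x = 3: rhs = 8, matching y values: 5, 12 (2 points).
  x = 4: rhs = 4, matching y values: 2, 15 (2 points).
  x = 5: rhs = 7, matching y values: none (0 points).
  x = 6: rhs = 6, matching y values: none (0 points).
  x = 7: rhs = 7, matching y values: none (0 points).
  x = 8: rhs = 16, matching y values: 4, 13 (2 points).
  x = 9: rhs = 5, matching y values: none (0 points).
  x = 10: rhs = 14, matching y values: none (0 points).
  x = 11: rhs = 15, matching y values: 7, 10 (2 points).
  x = 12: rhs = 14, matching y values: none (0 points).
  x = 13: rhs = 0, matching y values: 0 (1 points).
  x = 14: rhs = 13, matching y values: 8, 9 (2 points).
  x = 15: rhs = 8, matching y values: 5, 12 (2 points).
  x = 16: rhs = 8, matching y values: 5, 12 (2 points).
Total affine count: 21.
Full point count |E(F_17)| = 21 + 1 = 22.
Hasse bound: |22 − (17+1)| = |4| = 4 ≤ 2√17 ≈ 8.2462 ✓.


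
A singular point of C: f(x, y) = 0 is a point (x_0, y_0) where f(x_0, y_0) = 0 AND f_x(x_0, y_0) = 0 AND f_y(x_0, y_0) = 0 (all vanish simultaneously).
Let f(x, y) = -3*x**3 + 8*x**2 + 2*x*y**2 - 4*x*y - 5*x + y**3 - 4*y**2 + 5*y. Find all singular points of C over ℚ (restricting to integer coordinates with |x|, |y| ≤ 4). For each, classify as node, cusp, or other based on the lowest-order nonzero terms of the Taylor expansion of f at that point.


Singular points: {(1, 1)}; classification: node.

Compute partial derivatives:
  f_x = -9*x**2 + 16*x + 2*y**2 - 4*y - 5.
  f_y = 4*x*y - 4*x + 3*y**2 - 8*y + 5.
Scan x_0 ∈ {−4, ..., 4}. For each x_0, f_y(x_0, y) is a polynomial in y; find its integer roots y ∈ {−4, ..., 4}, then test f_x and f at those candidates.
  x = -4: f_y(-4, y) = 3*y**2 - 24*y + 21; vanishes at y ∈ {1}. (-4, 1): f_x = -215 ≠ 0.
  x = -3: f_y(-3, y) = 3*y**2 - 20*y + 17; vanishes at y ∈ {1}. (-3, 1): f_x = -136 ≠ 0.
  x = -2: f_y(-2, y) = 3*y**2 - 16*y + 13; vanishes at y ∈ {1}. (-2, 1): f_x = -75 ≠ 0.
  x = -1: f_y(-1, y) = 3*y**2 - 12*y + 9; vanishes at y ∈ {1, 3}. (-1, 1): f_x = -32 ≠ 0; (-1, 3): f_x = -24 ≠ 0.
  x = 0: f_y(0, y) = 3*y**2 - 8*y + 5; vanishes at y ∈ {1}. (0, 1): f_x = -7 ≠ 0.
  x = 1: f_y(1, y) = 3*y**2 - 4*y + 1; vanishes at y ∈ {1}. (1, 1): f_x = 0, f = 0 — SINGULAR.
  x = 2: f_y(2, y) = 3*y**2 - 3; vanishes at y ∈ {-1, 1}. (2, -1): f_x = -3 ≠ 0; (2, 1): f_x = -11 ≠ 0.
  x = 3: f_y(3, y) = 3*y**2 + 4*y - 7; vanishes at y ∈ {1}. (3, 1): f_x = -40 ≠ 0.
  x = 4: f_y(4, y) = 3*y**2 + 8*y - 11; vanishes at y ∈ {1}. (4, 1): f_x = -87 ≠ 0.
Only singular point on the grid: (1, 1).
Classify: substitute x = 1 + u, y = 1 + v and expand: f = -3*u**3 - u**2 + 2*u*v**2 + v**3 + v**2.
No constant or linear terms (consistent with a singular point). Quadratic part: -u**2 + v**2. Cubic part: -3*u**3 + 2*u*v**2 + v**3.
The quadratic part v**2 - u**2 = (v − u)(v + u) splits into two distinct linear factors, so there are two distinct tangent lines y − 1 = ±(x − 1) — this is a node (ordinary double point).
Classification: node.


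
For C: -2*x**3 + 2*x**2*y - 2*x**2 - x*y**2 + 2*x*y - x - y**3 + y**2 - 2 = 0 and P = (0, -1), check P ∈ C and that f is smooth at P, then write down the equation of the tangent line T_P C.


Tangent line at P: -4*x - 5*y - 5 = 0.

Step 1: f(0, -1) = 0, so P lies on C.
Step 2: partial derivatives
  f_x(x, y) = -6*x**2 + 4*x*y - 4*x - y**2 + 2*y - 1, f_y(x, y) = 2*x**2 - 2*x*y + 2*x - 3*y**2 + 2*y.
  f_x(P) = -4, f_y(P) = -5 (gradient nonzero, so P is smooth).
Step 3: tangent line at P: -4·(x − 0) + -5·(y − -1) = 0.
Expanding: -4*x - 5*y - 5 = 0.


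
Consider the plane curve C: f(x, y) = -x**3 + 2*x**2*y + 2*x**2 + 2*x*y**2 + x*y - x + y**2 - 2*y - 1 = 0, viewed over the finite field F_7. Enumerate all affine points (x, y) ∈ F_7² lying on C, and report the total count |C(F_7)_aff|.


Affine F_7-points: {(0, 4), (0, 5), (3, 4)}; count = 3.

For each of the 49 pairs (x, y) ∈ F_7², evaluate f(x, y) mod 7. Record the zeros.
  x = 0: [0↦6, 1↦5, 2↦6, 3↦2, 4↦0, 5↦0, 6↦2]  zeros at y ∈ {4, 5}
  x = 1: [0↦6, 1↦3, 2↦6, 3↦1, 4↦2, 5↦2, 6↦1]  zeros at y ∈ ∅
  x = 2: [0↦4, 1↦3, 2↦5, 3↦3, 4↦4, 5↦1, 6↦1]  zeros at y ∈ ∅
  x = 3: [0↦1, 1↦6, 2↦4, 3↦2, 4↦0, 5↦5, 6↦3]  zeros at y ∈ {4}
  x = 4: [0↦5, 1↦6, 2↦4, 3↦6, 4↦5, 5↦1, 6↦1]  zeros at y ∈ ∅
  x = 5: [0↦3, 1↦4, 2↦6, 3↦2, 4↦6, 5↦4, 6↦3]  zeros at y ∈ ∅
  x = 6: [0↦3, 1↦1, 2↦4, 3↦5, 4↦4, 5↦1, 6↦3]  zeros at y ∈ ∅
Collecting zeros: affine points = {(0, 4), (0, 5), (3, 4)}.
Total count |C(F_7)_aff| = 3.


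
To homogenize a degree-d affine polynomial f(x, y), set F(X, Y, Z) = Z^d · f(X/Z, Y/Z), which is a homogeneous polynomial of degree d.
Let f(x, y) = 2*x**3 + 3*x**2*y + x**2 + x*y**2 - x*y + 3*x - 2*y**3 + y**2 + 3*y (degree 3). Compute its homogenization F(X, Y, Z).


F(X, Y, Z) = 2*X**3 + 3*X**2*Y + X**2*Z + X*Y**2 - X*Y*Z + 3*X*Z**2 - 2*Y**3 + Y**2*Z + 3*Y*Z**2

deg(f) = 3.
Substitute x = X/Z, y = Y/Z into f, then multiply by Z^3.
  monomial 2·x^3·y^0 ↦ 2·X^3·Y^0·Z^0.
  monomial 3·x^2·y^1 ↦ 3·X^2·Y^1·Z^0.
  monomial 1·x^2·y^0 ↦ 1·X^2·Y^0·Z^1.
  monomial 1·x^1·y^2 ↦ 1·X^1·Y^2·Z^0.
  monomial -1·x^1·y^1 ↦ -1·X^1·Y^1·Z^1.
  monomial 3·x^1·y^0 ↦ 3·X^1·Y^0·Z^2.
  monomial -2·x^0·y^3 ↦ -2·X^0·Y^3·Z^0.
  monomial 1·x^0·y^2 ↦ 1·X^0·Y^2·Z^1.
  monomial 3·x^0·y^1 ↦ 3·X^0·Y^1·Z^2.
Collecting: F(X, Y, Z) = 2*X**3 + 3*X**2*Y + X**2*Z + X*Y**2 - X*Y*Z + 3*X*Z**2 - 2*Y**3 + Y**2*Z + 3*Y*Z**2.


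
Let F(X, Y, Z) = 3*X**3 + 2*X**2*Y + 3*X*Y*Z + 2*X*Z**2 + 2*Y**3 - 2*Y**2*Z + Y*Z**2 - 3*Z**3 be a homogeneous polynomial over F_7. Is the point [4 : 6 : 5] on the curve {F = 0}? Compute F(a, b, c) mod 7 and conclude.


F(4,6,5) ≡ 0 (mod 7); P is on the curve.

Evaluate F(4, 6, 5) term-by-term (mod 7).
  3*X**3 ↦ 3·64·1·1 = 192
  2*X**2*Y ↦ 2·16·6·1 = 192
  3*X*Y*Z ↦ 3·4·6·5 = 360
  2*X*Z**2 ↦ 2·4·1·25 = 200
  2*Y**3 ↦ 2·1·216·1 = 432
  -2*Y**2*Z ↦ -2·1·36·5 = -360
  Y*Z**2 ↦ 1·1·6·25 = 150
  -3*Z**3 ↦ -3·1·1·125 = -375
Sum: F(4, 6, 5) = (192) + (192) + (360) + (200) + (432) + (-360) + (150) + (-375) = 791.
Reducing mod 7: 791 ≡ 0 (mod 7).
Since F(a, b, c) ≡ 0 (mod 7), P lies on the curve.


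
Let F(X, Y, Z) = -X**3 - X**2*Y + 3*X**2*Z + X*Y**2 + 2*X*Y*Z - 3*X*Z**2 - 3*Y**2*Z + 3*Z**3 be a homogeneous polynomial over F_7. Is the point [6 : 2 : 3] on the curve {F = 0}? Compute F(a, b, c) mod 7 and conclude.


F(6,2,3) ≡ 1 (mod 7); P is NOT on the curve.

Evaluate F(6, 2, 3) term-by-term (mod 7).
  -X**3 ↦ -1·216·1·1 = -216
  -X**2*Y ↦ -1·36·2·1 = -72
  3*X**2*Z ↦ 3·36·1·3 = 324
  X*Y**2 ↦ 1·6·4·1 = 24
  2*X*Y*Z ↦ 2·6·2·3 = 72
  -3*X*Z**2 ↦ -3·6·1·9 = -162
  -3*Y**2*Z ↦ -3·1·4·3 = -36
  3*Z**3 ↦ 3·1·1·27 = 81
Sum: F(6, 2, 3) = (-216) + (-72) + (324) + (24) + (72) + (-162) + (-36) + (81) = 15.
Reducing mod 7: 15 ≡ 1 (mod 7).
Since F(a, b, c) ≡ 1 ≠ 0 (mod 7), P does NOT lie on the curve.


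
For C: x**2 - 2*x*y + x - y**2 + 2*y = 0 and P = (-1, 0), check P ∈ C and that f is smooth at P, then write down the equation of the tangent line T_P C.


Tangent line at P: -x + 4*y - 1 = 0.

Step 1: f(-1, 0) = 0, so P lies on C.
Step 2: partial derivatives
  f_x(x, y) = 2*x - 2*y + 1, f_y(x, y) = -2*x - 2*y + 2.
  f_x(P) = -1, f_y(P) = 4 (gradient nonzero, so P is smooth).
Step 3: tangent line at P: -1·(x − -1) + 4·(y − 0) = 0.
Expanding: -x + 4*y - 1 = 0.


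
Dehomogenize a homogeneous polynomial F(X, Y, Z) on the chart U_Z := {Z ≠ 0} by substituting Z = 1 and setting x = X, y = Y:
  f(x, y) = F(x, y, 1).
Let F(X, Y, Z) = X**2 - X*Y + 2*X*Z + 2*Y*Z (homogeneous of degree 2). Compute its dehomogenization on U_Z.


f(x, y) = x**2 - x*y + 2*x + 2*y

On U_Z we set Z = 1. Each monomial c·X^i·Y^j·Z^k in F becomes c·x^i·y^j·1^k = c·x^i·y^j.
Substituting Z = 1: F(X, Y, 1) = x**2 - x*y + 2*x + 2*y.
Note: deg(f) ≤ deg(F) = 2; strict inequality happens when F is divisible by Z (lost terms).


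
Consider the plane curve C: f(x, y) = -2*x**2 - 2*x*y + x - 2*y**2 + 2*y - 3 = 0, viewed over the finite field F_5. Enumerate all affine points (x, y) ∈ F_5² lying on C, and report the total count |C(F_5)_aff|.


Affine F_5-points: {(0, 3)}; count = 1.

For each of the 25 pairs (x, y) ∈ F_5², evaluate f(x, y) mod 5. Record the zeros.
  x = 0: [0↦2, 1↦2, 2↦3, 3↦0, 4↦3]  zeros at y ∈ {3}
  x = 1: [0↦1, 1↦4, 2↦3, 3↦3, 4↦4]  zeros at y ∈ ∅
  x = 2: [0↦1, 1↦2, 2↦4, 3↦2, 4↦1]  zeros at y ∈ ∅
  x = 3: [0↦2, 1↦1, 2↦1, 3↦2, 4↦4]  zeros at y ∈ ∅
  x = 4: [0↦4, 1↦1, 2↦4, 3↦3, 4↦3]  zeros at y ∈ ∅
Collecting zeros: affine points = {(0, 3)}.
Total count |C(F_5)_aff| = 1.


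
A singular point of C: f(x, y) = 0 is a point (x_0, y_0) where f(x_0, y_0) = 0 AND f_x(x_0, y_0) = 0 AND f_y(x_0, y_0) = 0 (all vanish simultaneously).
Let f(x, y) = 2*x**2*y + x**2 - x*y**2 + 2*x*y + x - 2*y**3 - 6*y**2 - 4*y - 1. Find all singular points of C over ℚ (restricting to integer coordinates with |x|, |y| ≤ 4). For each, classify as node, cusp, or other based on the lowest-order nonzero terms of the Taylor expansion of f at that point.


Singular points: {(-1, -1)}; classification: node.

Compute partial derivatives:
  f_x = 4*x*y + 2*x - y**2 + 2*y + 1.
  f_y = 2*x**2 - 2*x*y + 2*x - 6*y**2 - 12*y - 4.
Scan x_0 ∈ {−4, ..., 4}. For each x_0, f_y(x_0, y) is a polynomial in y; find its integer roots y ∈ {−4, ..., 4}, then test f_x and f at those candidates.
  x = -4: f_y(-4, y) = -6*y**2 - 4*y + 20; no integer root y with |y| ≤ 4.
  x = -3: f_y(-3, y) = -6*y**2 - 6*y + 8; no integer root y with |y| ≤ 4.
  x = -2: f_y(-2, y) = -6*y**2 - 8*y; vanishes at y ∈ {0}. (-2, 0): f_x = -3 ≠ 0.
  x = -1: f_y(-1, y) = -6*y**2 - 10*y - 4; vanishes at y ∈ {-1}. (-1, -1): f_x = 0, f = 0 — SINGULAR.
  x = 0: f_y(0, y) = -6*y**2 - 12*y - 4; no integer root y with |y| ≤ 4.
  x = 1: f_y(1, y) = -6*y**2 - 14*y; vanishes at y ∈ {0}. (1, 0): f_x = 3 ≠ 0.
  x = 2: f_y(2, y) = -6*y**2 - 16*y + 8; no integer root y with |y| ≤ 4.
  x = 3: f_y(3, y) = -6*y**2 - 18*y + 20; no integer root y with |y| ≤ 4.
  x = 4: f_y(4, y) = -6*y**2 - 20*y + 36; no integer root y with |y| ≤ 4.
Only singular point on the grid: (-1, -1).
Classify: substitute x = -1 + u, y = -1 + v and expand: f = 2*u**2*v - u**2 - u*v**2 - 2*v**3 + v**2.
No constant or linear terms (consistent with a singular point). Quadratic part: -u**2 + v**2. Cubic part: 2*u**2*v - u*v**2 - 2*v**3.
The quadratic part v**2 - u**2 = (v − u)(v + u) splits into two distinct linear factors, so there are two distinct tangent lines y − -1 = ±(x − -1) — this is a node (ordinary double point).
Classification: node.


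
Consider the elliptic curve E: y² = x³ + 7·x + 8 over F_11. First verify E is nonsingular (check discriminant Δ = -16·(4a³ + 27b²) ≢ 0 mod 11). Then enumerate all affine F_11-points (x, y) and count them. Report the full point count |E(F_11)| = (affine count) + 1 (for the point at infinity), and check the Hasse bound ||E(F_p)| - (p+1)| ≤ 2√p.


Affine points = {(1, 4), (1, 7), (3, 1), (3, 10), (4, 1), (4, 10), (5, 5), (5, 6), (7, 2), (7, 9), (8, 2), (8, 9), (10, 0)}; affine count = 13; |E(F_11)| = 14.

Discriminant check: Δ ∝ 4a³ + 27b² = 4·7³ + 27·8² = 4·343 + 27·64 ≡ 9 (mod 11). Nonzero ⇒ E is nonsingular.
For each x ∈ F_11, compute rhs = x³ + 7·x + 8 mod 11, then count y ∈ F_11 with y² ≡ rhs.
  x = 0: rhs = 8, matching y values: none (0 points).
  x = 1: rhs = 5, matching y values: 4, 7 (2 points).
  x = 2: rhs = 8, matching y values: none (0 points).
  x = 3: rhs = 1, matching y values: 1, 10 (2 points).
  x = 4: rhs = 1, matching y values: 1, 10 (2 points).
  x = 5: rhs = 3, matching y values: 5, 6 (2 points).
  x = 6: rhs = 2, matching y values: none (0 points).
  x = 7: rhs = 4, matching y values: 2, 9 (2 points).
  x = 8: rhs = 4, matching y values: 2, 9 (2 points).
  x = 9: rhs = 8, matching y values: none (0 points).
  x = 10: rhs = 0, matching y values: 0 (1 points).
Total affine count: 13.
Full point count |E(F_11)| = 13 + 1 = 14.
Hasse bound: |14 − (11+1)| = |2| = 2 ≤ 2√11 ≈ 6.6332 ✓.


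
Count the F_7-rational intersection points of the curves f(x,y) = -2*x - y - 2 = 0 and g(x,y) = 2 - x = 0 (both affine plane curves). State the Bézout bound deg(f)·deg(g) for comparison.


Common zeros: {(2, 1)}; count = 1; Bézout bound = 1.

deg(f) = 1, deg(g) = 1, so Bézout bound = 1.
Scan x ∈ F_7. For each x, list the y ∈ F_7 with f(x, y) ≡ 0 and those with g(x, y) ≡ 0 (mod 7); the common zeros in that column are the intersection.
  x = 0: f ≡ 0 at y ∈ {5}; g ≡ 0 at y ∈ ∅; common: ∅.
  x = 1: f ≡ 0 at y ∈ {3}; g ≡ 0 at y ∈ ∅; common: ∅.
  x = 2: f ≡ 0 at y ∈ {1}; g ≡ 0 at y ∈ {0, 1, 2, 3, 4, 5, 6}; common: {1}.
  x = 3: f ≡ 0 at y ∈ {6}; g ≡ 0 at y ∈ ∅; common: ∅.
  x = 4: f ≡ 0 at y ∈ {4}; g ≡ 0 at y ∈ ∅; common: ∅.
  x = 5: f ≡ 0 at y ∈ {2}; g ≡ 0 at y ∈ ∅; common: ∅.
  x = 6: f ≡ 0 at y ∈ {0}; g ≡ 0 at y ∈ ∅; common: ∅.
Collecting: common zeros = {(2, 1)}, so the count is 1.
Comparison with the Bézout bound: 1 ≤ 1 = deg(f)·deg(g), as expected for curves with no common component (the bound is attained).


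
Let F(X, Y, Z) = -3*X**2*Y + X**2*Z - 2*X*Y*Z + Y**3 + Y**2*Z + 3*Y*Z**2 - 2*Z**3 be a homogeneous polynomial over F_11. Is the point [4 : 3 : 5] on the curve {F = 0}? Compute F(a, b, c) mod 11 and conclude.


F(4,3,5) ≡ 6 (mod 11); P is NOT on the curve.

Evaluate F(4, 3, 5) term-by-term (mod 11).
  -3*X**2*Y ↦ -3·16·3·1 = -144
  X**2*Z ↦ 1·16·1·5 = 80
  -2*X*Y*Z ↦ -2·4·3·5 = -120
  Y**3 ↦ 1·1·27·1 = 27
  Y**2*Z ↦ 1·1·9·5 = 45
  3*Y*Z**2 ↦ 3·1·3·25 = 225
  -2*Z**3 ↦ -2·1·1·125 = -250
Sum: F(4, 3, 5) = (-144) + (80) + (-120) + (27) + (45) + (225) + (-250) = -137.
Reducing mod 11: -137 ≡ 6 (mod 11).
Since F(a, b, c) ≡ 6 ≠ 0 (mod 11), P does NOT lie on the curve.


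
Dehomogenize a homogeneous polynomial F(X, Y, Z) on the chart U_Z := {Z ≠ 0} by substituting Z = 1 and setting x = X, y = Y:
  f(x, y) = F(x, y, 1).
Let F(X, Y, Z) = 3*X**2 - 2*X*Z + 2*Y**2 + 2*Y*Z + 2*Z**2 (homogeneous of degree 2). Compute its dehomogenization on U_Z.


f(x, y) = 3*x**2 - 2*x + 2*y**2 + 2*y + 2

On U_Z we set Z = 1. Each monomial c·X^i·Y^j·Z^k in F becomes c·x^i·y^j·1^k = c·x^i·y^j.
Substituting Z = 1: F(X, Y, 1) = 3*x**2 - 2*x + 2*y**2 + 2*y + 2.
Note: deg(f) ≤ deg(F) = 2; strict inequality happens when F is divisible by Z (lost terms).


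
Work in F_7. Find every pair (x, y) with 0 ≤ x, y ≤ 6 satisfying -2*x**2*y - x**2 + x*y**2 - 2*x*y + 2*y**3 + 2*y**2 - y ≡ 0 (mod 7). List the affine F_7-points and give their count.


Affine F_7-points: {(0, 0), (4, 1), (5, 1), (5, 3)}; count = 4.

For each of the 49 pairs (x, y) ∈ F_7², evaluate f(x, y) mod 7. Record the zeros.
  x = 0: [0↦0, 1↦3, 2↦1, 3↦6, 4↦2, 5↦1, 6↦1]  zeros at y ∈ {0}
  x = 1: [0↦6, 1↦6, 2↦3, 3↦2, 4↦1, 5↦5, 6↦5]  zeros at y ∈ ∅
  x = 2: [0↦3, 1↦3, 2↦2, 3↦5, 4↦3, 5↦1, 6↦4]  zeros at y ∈ ∅
  x = 3: [0↦5, 1↦1, 2↦5, 3↦1, 4↦1, 5↦3, 6↦5]  zeros at y ∈ ∅
  x = 4: [0↦5, 1↦0, 2↦5, 3↦4, 4↦2, 5↦4, 6↦1]  zeros at y ∈ {1}
  x = 5: [0↦3, 1↦0, 2↦2, 3↦0, 4↦6, 5↦4, 6↦6]  zeros at y ∈ {1, 3}
  x = 6: [0↦6, 1↦1, 2↦3, 3↦3, 4↦6, 5↦3, 6↦6]  zeros at y ∈ ∅
Collecting zeros: affine points = {(0, 0), (4, 1), (5, 1), (5, 3)}.
Total count |C(F_7)_aff| = 4.


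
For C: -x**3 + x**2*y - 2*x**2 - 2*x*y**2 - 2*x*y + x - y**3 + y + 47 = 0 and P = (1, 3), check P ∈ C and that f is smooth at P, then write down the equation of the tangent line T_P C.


Tangent line at P: -24*x - 39*y + 141 = 0.

Step 1: f(1, 3) = 0, so P lies on C.
Step 2: partial derivatives
  f_x(x, y) = -3*x**2 + 2*x*y - 4*x - 2*y**2 - 2*y + 1, f_y(x, y) = x**2 - 4*x*y - 2*x - 3*y**2 + 1.
  f_x(P) = -24, f_y(P) = -39 (gradient nonzero, so P is smooth).
Step 3: tangent line at P: -24·(x − 1) + -39·(y − 3) = 0.
Expanding: -24*x - 39*y + 141 = 0.


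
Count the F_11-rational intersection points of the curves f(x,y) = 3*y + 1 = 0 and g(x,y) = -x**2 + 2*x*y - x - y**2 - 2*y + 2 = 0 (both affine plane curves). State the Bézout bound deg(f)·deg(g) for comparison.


Common zeros: ∅; count = 0; Bézout bound = 2.

deg(f) = 1, deg(g) = 2, so Bézout bound = 2.
Scan x ∈ F_11. For each x, list the y ∈ F_11 with f(x, y) ≡ 0 and those with g(x, y) ≡ 0 (mod 11); the common zeros in that column are the intersection.
  x = 0: f ≡ 0 at y ∈ {7}; g ≡ 0 at y ∈ {4, 5}; common: ∅.
  x = 1: f ≡ 0 at y ∈ {7}; g ≡ 0 at y ∈ {0}; common: ∅.
  x = 2: f ≡ 0 at y ∈ {7}; g ≡ 0 at y ∈ ∅; common: ∅.
  x = 3: f ≡ 0 at y ∈ {7}; g ≡ 0 at y ∈ {6, 9}; common: ∅.
  x = 4: f ≡ 0 at y ∈ {7}; g ≡ 0 at y ∈ ∅; common: ∅.
  x = 5: f ≡ 0 at y ∈ {7}; g ≡ 0 at y ∈ ∅; common: ∅.
  x = 6: f ≡ 0 at y ∈ {7}; g ≡ 0 at y ∈ ∅; common: ∅.
  x = 7: f ≡ 0 at y ∈ {7}; g ≡ 0 at y ∈ {4, 8}; common: ∅.
  x = 8: f ≡ 0 at y ∈ {7}; g ≡ 0 at y ∈ {6, 8}; common: ∅.
  x = 9: f ≡ 0 at y ∈ {7}; g ≡ 0 at y ∈ {0, 5}; common: ∅.
  x = 10: f ≡ 0 at y ∈ {7}; g ≡ 0 at y ∈ ∅; common: ∅.
Collecting: common zeros = ∅, so the count is 0.
Comparison with the Bézout bound: 0 ≤ 2 = deg(f)·deg(g), as expected for curves with no common component (the affine F_11-count falls short of the bound because intersections may lie at infinity, over extension fields, or carry multiplicity).


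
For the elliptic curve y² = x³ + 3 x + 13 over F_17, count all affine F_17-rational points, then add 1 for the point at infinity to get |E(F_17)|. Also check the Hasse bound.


Affine points = {(0, 8), (0, 9), (1, 0), (3, 7), (3, 10), (4, 2), (4, 15), (5, 0), (6, 3), (6, 14), (9, 2), (9, 15), (11, 0), (12, 3), (12, 14), (15, 4), (15, 13), (16, 3), (16, 14)}; affine count = 19; |E(F_17)| = 20.

Discriminant check: Δ ∝ 4a³ + 27b² = 4·3³ + 27·13² = 4·27 + 27·169 ≡ 13 (mod 17). Nonzero ⇒ E is nonsingular.
For each x ∈ F_17, compute rhs = x³ + 3·x + 13 mod 17, then count y ∈ F_17 with y² ≡ rhs.
  x = 0: rhs = 13, matching y values: 8, 9 (2 points).
  x = 1: rhs = 0, matching y values: 0 (1 points).
  x = 2: rhs = 10, matching y values: none (0 points).
  x = 3: rhs = 15, matching y values: 7, 10 (2 points).
  x = 4: rhs = 4, matching y values: 2, 15 (2 points).
  x = 5: rhs = 0, matching y values: 0 (1 points).
  x = 6: rhs = 9, matching y values: 3, 14 (2 points).
  x = 7: rhs = 3, matching y values: none (0 points).
  x = 8: rhs = 5, matching y values: none (0 points).
  x = 9: rhs = 4, matching y values: 2, 15 (2 points).
  x = 10: rhs = 6, matching y values: none (0 points).
  x = 11: rhs = 0, matching y values: 0 (1 points).
  x = 12: rhs = 9, matching y values: 3, 14 (2 points).
  x = 13: rhs = 5, matching y values: none (0 points).
  x = 14: rhs = 11, matching y values: none (0 points).
  x = 15: rhs = 16, matching y values: 4, 13 (2 points).
  x = 16: rhs = 9, matching y values: 3, 14 (2 points).
Total affine count: 19.
Full point count |E(F_17)| = 19 + 1 = 20.
Hasse bound: |20 − (17+1)| = |2| = 2 ≤ 2√17 ≈ 8.2462 ✓.


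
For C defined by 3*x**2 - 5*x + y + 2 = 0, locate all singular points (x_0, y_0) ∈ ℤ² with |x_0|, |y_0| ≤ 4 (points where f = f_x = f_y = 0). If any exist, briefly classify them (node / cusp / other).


No singular points in the scanned grid; C is smooth there.

Compute partial derivatives:
  f_x = 6*x - 5.
  f_y = 1.
f_y = 1 is a nonzero constant, so f_y never vanishes: no point (x, y) can satisfy f = f_x = f_y = 0. In particular no (x, y) ∈ {−4, ..., 4}² is singular; the curve is smooth.


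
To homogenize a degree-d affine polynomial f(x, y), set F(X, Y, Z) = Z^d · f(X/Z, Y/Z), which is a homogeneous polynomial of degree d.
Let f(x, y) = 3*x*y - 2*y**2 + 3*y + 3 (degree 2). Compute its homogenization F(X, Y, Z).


F(X, Y, Z) = 3*X*Y - 2*Y**2 + 3*Y*Z + 3*Z**2

deg(f) = 2.
Substitute x = X/Z, y = Y/Z into f, then multiply by Z^2.
  monomial 3·x^1·y^1 ↦ 3·X^1·Y^1·Z^0.
  monomial -2·x^0·y^2 ↦ -2·X^0·Y^2·Z^0.
  monomial 3·x^0·y^1 ↦ 3·X^0·Y^1·Z^1.
  monomial 3·x^0·y^0 ↦ 3·X^0·Y^0·Z^2.
Collecting: F(X, Y, Z) = 3*X*Y - 2*Y**2 + 3*Y*Z + 3*Z**2.


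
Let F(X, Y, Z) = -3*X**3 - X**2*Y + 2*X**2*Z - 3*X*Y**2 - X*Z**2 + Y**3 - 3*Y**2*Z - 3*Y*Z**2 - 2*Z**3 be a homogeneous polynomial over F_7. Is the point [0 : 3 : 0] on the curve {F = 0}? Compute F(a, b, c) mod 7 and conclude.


F(0,3,0) ≡ 6 (mod 7); P is NOT on the curve.

Evaluate F(0, 3, 0) term-by-term (mod 7).
  -3*X**3 ↦ -3·0·1·1 = 0
  -X**2*Y ↦ -1·0·3·1 = 0
  2*X**2*Z ↦ 2·0·1·0 = 0
  -3*X*Y**2 ↦ -3·0·9·1 = 0
  -X*Z**2 ↦ -1·0·1·0 = 0
  Y**3 ↦ 1·1·27·1 = 27
  -3*Y**2*Z ↦ -3·1·9·0 = 0
  -3*Y*Z**2 ↦ -3·1·3·0 = 0
  -2*Z**3 ↦ -2·1·1·0 = 0
Sum: F(0, 3, 0) = (0) + (0) + (0) + (0) + (0) + (27) + (0) + (0) + (0) = 27.
Reducing mod 7: 27 ≡ 6 (mod 7).
Since F(a, b, c) ≡ 6 ≠ 0 (mod 7), P does NOT lie on the curve.


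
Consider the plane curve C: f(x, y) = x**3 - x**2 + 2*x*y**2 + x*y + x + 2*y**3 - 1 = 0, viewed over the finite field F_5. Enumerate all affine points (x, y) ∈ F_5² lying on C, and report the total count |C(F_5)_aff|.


Affine F_5-points: {(0, 2), (1, 0), (1, 1), (1, 3), (2, 0), (2, 4), (3, 0), (4, 1)}; count = 8.

For each of the 25 pairs (x, y) ∈ F_5², evaluate f(x, y) mod 5. Record the zeros.
  x = 0: [0↦4, 1↦1, 2↦0, 3↦3, 4↦2]  zeros at y ∈ {2}
  x = 1: [0↦0, 1↦0, 2↦1, 3↦0, 4↦4]  zeros at y ∈ {0, 1, 3}
  x = 2: [0↦0, 1↦3, 2↦1, 3↦1, 4↦0]  zeros at y ∈ {0, 4}
  x = 3: [0↦0, 1↦1, 2↦1, 3↦2, 4↦1]  zeros at y ∈ {0}
  x = 4: [0↦1, 1↦0, 2↦2, 3↦4, 4↦3]  zeros at y ∈ {1}
Collecting zeros: affine points = {(0, 2), (1, 0), (1, 1), (1, 3), (2, 0), (2, 4), (3, 0), (4, 1)}.
Total count |C(F_5)_aff| = 8.


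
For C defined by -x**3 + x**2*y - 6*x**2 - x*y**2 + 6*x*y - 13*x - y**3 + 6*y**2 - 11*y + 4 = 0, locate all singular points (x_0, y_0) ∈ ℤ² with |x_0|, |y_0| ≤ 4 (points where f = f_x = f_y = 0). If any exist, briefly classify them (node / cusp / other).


Singular points: {(-1, 2)}; classification: node.

Compute partial derivatives:
  f_x = -3*x**2 + 2*x*y - 12*x - y**2 + 6*y - 13.
  f_y = x**2 - 2*x*y + 6*x - 3*y**2 + 12*y - 11.
Scan x_0 ∈ {−4, ..., 4}. For each x_0, f_y(x_0, y) is a polynomial in y; find its integer roots y ∈ {−4, ..., 4}, then test f_x and f at those candidates.
  x = -4: f_y(-4, y) = -3*y**2 + 20*y - 19; no integer root y with |y| ≤ 4.
  x = -3: f_y(-3, y) = -3*y**2 + 18*y - 20; no integer root y with |y| ≤ 4.
  x = -2: f_y(-2, y) = -3*y**2 + 16*y - 19; no integer root y with |y| ≤ 4.
  x = -1: f_y(-1, y) = -3*y**2 + 14*y - 16; vanishes at y ∈ {2}. (-1, 2): f_x = 0, f = 0 — SINGULAR.
  x = 0: f_y(0, y) = -3*y**2 + 12*y - 11; no integer root y with |y| ≤ 4.
  x = 1: f_y(1, y) = -3*y**2 + 10*y - 4; no integer root y with |y| ≤ 4.
  x = 2: f_y(2, y) = -3*y**2 + 8*y + 5; no integer root y with |y| ≤ 4.
  x = 3: f_y(3, y) = -3*y**2 + 6*y + 16; no integer root y with |y| ≤ 4.
  x = 4: f_y(4, y) = -3*y**2 + 4*y + 29; no integer root y with |y| ≤ 4.
Only singular point on the grid: (-1, 2).
Classify: substitute x = -1 + u, y = 2 + v and expand: f = -u**3 + u**2*v - u**2 - u*v**2 - v**3 + v**2.
No constant or linear terms (consistent with a singular point). Quadratic part: -u**2 + v**2. Cubic part: -u**3 + u**2*v - u*v**2 - v**3.
The quadratic part v**2 - u**2 = (v − u)(v + u) splits into two distinct linear factors, so there are two distinct tangent lines y − 2 = ±(x − -1) — this is a node (ordinary double point).
Classification: node.


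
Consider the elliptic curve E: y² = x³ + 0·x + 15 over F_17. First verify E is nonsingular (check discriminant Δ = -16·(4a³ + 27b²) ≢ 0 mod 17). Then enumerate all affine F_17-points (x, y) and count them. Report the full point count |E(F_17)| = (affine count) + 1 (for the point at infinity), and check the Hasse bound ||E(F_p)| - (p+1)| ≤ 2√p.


Affine points = {(0, 7), (0, 10), (1, 4), (1, 13), (3, 5), (3, 12), (5, 2), (5, 15), (7, 1), (7, 16), (8, 0), (9, 8), (9, 9), (12, 3), (12, 14), (13, 6), (13, 11)}; affine count = 17; |E(F_17)| = 18.

Discriminant check: Δ ∝ 4a³ + 27b² = 4·0³ + 27·15² = 4·0 + 27·225 ≡ 6 (mod 17). Nonzero ⇒ E is nonsingular.
For each x ∈ F_17, compute rhs = x³ + 0·x + 15 mod 17, then count y ∈ F_17 with y² ≡ rhs.
  x = 0: rhs = 15, matching y values: 7, 10 (2 points).
  x = 1: rhs = 16, matching y values: 4, 13 (2 points).
  x = 2: rhs = 6, matching y values: none (0 points).
  x = 3: rhs = 8, matching y values: 5, 12 (2 points).
  x = 4: rhs = 11, matching y values: none (0 points).
  x = 5: rhs = 4, matching y values: 2, 15 (2 points).
  x = 6: rhs = 10, matching y values: none (0 points).
  x = 7: rhs = 1, matching y values: 1, 16 (2 points).
  x = 8: rhs = 0, matching y values: 0 (1 points).
  x = 9: rhs = 13, matching y values: 8, 9 (2 points).
  x = 10: rhs = 12, matching y values: none (0 points).
  x = 11: rhs = 3, matching y values: none (0 points).
  x = 12: rhs = 9, matching y values: 3, 14 (2 points).
  x = 13: rhs = 2, matching y values: 6, 11 (2 points).
  x = 14: rhs = 5, matching y values: none (0 points).
  x = 15: rhs = 7, matching y values: none (0 points).
  x = 16: rhs = 14, matching y values: none (0 points).
Total affine count: 17.
Full point count |E(F_17)| = 17 + 1 = 18.
Hasse bound: |18 − (17+1)| = |0| = 0 ≤ 2√17 ≈ 8.2462 ✓.


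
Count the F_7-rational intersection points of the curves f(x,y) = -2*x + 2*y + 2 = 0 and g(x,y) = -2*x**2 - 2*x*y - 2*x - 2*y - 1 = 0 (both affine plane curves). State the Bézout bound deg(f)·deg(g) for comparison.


Common zeros: ∅; count = 0; Bézout bound = 2.

deg(f) = 1, deg(g) = 2, so Bézout bound = 2.
Scan x ∈ F_7. For each x, list the y ∈ F_7 with f(x, y) ≡ 0 and those with g(x, y) ≡ 0 (mod 7); the common zeros in that column are the intersection.
  x = 0: f ≡ 0 at y ∈ {6}; g ≡ 0 at y ∈ {3}; common: ∅.
  x = 1: f ≡ 0 at y ∈ {0}; g ≡ 0 at y ∈ {4}; common: ∅.
  x = 2: f ≡ 0 at y ∈ {1}; g ≡ 0 at y ∈ {6}; common: ∅.
  x = 3: f ≡ 0 at y ∈ {2}; g ≡ 0 at y ∈ {3}; common: ∅.
  x = 4: f ≡ 0 at y ∈ {3}; g ≡ 0 at y ∈ {5}; common: ∅.
  x = 5: f ≡ 0 at y ∈ {4}; g ≡ 0 at y ∈ {6}; common: ∅.
  x = 6: f ≡ 0 at y ∈ {5}; g ≡ 0 at y ∈ ∅; common: ∅.
Collecting: common zeros = ∅, so the count is 0.
Comparison with the Bézout bound: 0 ≤ 2 = deg(f)·deg(g), as expected for curves with no common component (the affine F_7-count falls short of the bound because intersections may lie at infinity, over extension fields, or carry multiplicity).


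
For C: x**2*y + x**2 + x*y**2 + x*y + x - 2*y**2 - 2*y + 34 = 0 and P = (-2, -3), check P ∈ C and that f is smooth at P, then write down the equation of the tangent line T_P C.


Tangent line at P: 15*x + 24*y + 102 = 0.

Step 1: f(-2, -3) = 0, so P lies on C.
Step 2: partial derivatives
  f_x(x, y) = 2*x*y + 2*x + y**2 + y + 1, f_y(x, y) = x**2 + 2*x*y + x - 4*y - 2.
  f_x(P) = 15, f_y(P) = 24 (gradient nonzero, so P is smooth).
Step 3: tangent line at P: 15·(x − -2) + 24·(y − -3) = 0.
Expanding: 15*x + 24*y + 102 = 0.


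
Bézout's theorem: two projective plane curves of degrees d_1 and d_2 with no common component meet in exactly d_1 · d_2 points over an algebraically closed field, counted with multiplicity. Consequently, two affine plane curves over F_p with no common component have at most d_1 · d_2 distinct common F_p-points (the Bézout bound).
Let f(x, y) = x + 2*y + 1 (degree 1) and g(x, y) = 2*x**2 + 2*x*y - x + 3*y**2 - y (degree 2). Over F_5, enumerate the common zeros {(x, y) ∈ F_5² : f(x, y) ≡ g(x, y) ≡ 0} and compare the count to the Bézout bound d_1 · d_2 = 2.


Common zeros: {(0, 2)}; count = 1; Bézout bound = 2.

deg(f) = 1, deg(g) = 2, so Bézout bound = 2.
Scan x ∈ F_5. For each x, list the y ∈ F_5 with f(x, y) ≡ 0 and those with g(x, y) ≡ 0 (mod 5); the common zeros in that column are the intersection.
  x = 0: f ≡ 0 at y ∈ {2}; g ≡ 0 at y ∈ {0, 2}; common: {2}.
  x = 1: f ≡ 0 at y ∈ {4}; g ≡ 0 at y ∈ {1, 2}; common: ∅.
  x = 2: f ≡ 0 at y ∈ {1}; g ≡ 0 at y ∈ ∅; common: ∅.
  x = 3: f ≡ 0 at y ∈ {3}; g ≡ 0 at y ∈ {0}; common: ∅.
  x = 4: f ≡ 0 at y ∈ {0}; g ≡ 0 at y ∈ ∅; common: ∅.
Collecting: common zeros = {(0, 2)}, so the count is 1.
Comparison with the Bézout bound: 1 ≤ 2 = deg(f)·deg(g), as expected for curves with no common component (the affine F_5-count falls short of the bound because intersections may lie at infinity, over extension fields, or carry multiplicity).


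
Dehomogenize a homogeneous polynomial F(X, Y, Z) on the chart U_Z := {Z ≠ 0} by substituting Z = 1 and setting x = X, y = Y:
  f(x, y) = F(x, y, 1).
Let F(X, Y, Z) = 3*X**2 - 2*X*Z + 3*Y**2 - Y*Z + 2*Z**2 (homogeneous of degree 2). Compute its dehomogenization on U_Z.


f(x, y) = 3*x**2 - 2*x + 3*y**2 - y + 2

On U_Z we set Z = 1. Each monomial c·X^i·Y^j·Z^k in F becomes c·x^i·y^j·1^k = c·x^i·y^j.
Substituting Z = 1: F(X, Y, 1) = 3*x**2 - 2*x + 3*y**2 - y + 2.
Note: deg(f) ≤ deg(F) = 2; strict inequality happens when F is divisible by Z (lost terms).


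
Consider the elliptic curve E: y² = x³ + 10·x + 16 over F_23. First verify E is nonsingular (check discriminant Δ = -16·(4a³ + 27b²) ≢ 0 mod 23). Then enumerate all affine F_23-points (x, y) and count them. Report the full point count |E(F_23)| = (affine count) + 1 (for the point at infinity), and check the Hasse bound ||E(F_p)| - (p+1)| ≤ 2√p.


Affine points = {(0, 4), (0, 19), (1, 2), (1, 21), (3, 2), (3, 21), (6, 4), (6, 19), (10, 9), (10, 14), (11, 10), (11, 13), (12, 1), (12, 22), (14, 5), (14, 18), (17, 4), (17, 19), (18, 5), (18, 18), (19, 2), (19, 21)}; affine count = 22; |E(F_23)| = 23.

Discriminant check: Δ ∝ 4a³ + 27b² = 4·10³ + 27·16² = 4·1000 + 27·256 ≡ 10 (mod 23). Nonzero ⇒ E is nonsingular.
For each x ∈ F_23, compute rhs = x³ + 10·x + 16 mod 23, then count y ∈ F_23 with y² ≡ rhs.
  x = 0: rhs = 16, matching y values: 4, 19 (2 points).
  x = 1: rhs = 4, matching y values: 2, 21 (2 points).
  x = 2: rhs = 21, matching y values: none (0 points).
  x = 3: rhs = 4, matching y values: 2, 21 (2 points).
  x = 4: rhs = 5, matching y values: none (0 points).
  x = 5: rhs = 7, matching y values: none (0 points).
  x = 6: rhs = 16, matching y values: 4, 19 (2 points).
  x = 7: rhs = 15, matching y values: none (0 points).
  x = 8: rhs = 10, matching y values: none (0 points).
  x = 9: rhs = 7, matching y values: none (0 points).
  x = 10: rhs = 12, matching y values: 9, 14 (2 points).
  x = 11: rhs = 8, matching y values: 10, 13 (2 points).
  x = 12: rhs = 1, matching y values: 1, 22 (2 points).
  x = 13: rhs = 20, matching y values: none (0 points).
  x = 14: rhs = 2, matching y values: 5, 18 (2 points).
  x = 15: rhs = 22, matching y values: none (0 points).
  x = 16: rhs = 17, matching y values: none (0 points).
  x = 17: rhs = 16, matching y values: 4, 19 (2 points).
  x = 18: rhs = 2, matching y values: 5, 18 (2 points).
  x = 19: rhs = 4, matching y values: 2, 21 (2 points).
  x = 20: rhs = 5, matching y values: none (0 points).
  x = 21: rhs = 11, matching y values: none (0 points).
  x = 22: rhs = 5, matching y values: none (0 points).
Total affine count: 22.
Full point count |E(F_23)| = 22 + 1 = 23.
Hasse bound: |23 − (23+1)| = |-1| = 1 ≤ 2√23 ≈ 9.5917 ✓.


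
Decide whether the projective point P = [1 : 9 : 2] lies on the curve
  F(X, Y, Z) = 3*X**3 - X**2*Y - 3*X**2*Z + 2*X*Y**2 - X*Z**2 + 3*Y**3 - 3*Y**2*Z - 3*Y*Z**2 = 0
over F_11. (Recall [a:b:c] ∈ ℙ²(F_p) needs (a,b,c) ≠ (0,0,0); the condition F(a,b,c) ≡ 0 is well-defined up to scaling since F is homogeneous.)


F(1,9,2) ≡ 1 (mod 11); P is NOT on the curve.

Evaluate F(1, 9, 2) term-by-term (mod 11).
  3*X**3 ↦ 3·1·1·1 = 3
  -X**2*Y ↦ -1·1·9·1 = -9
  -3*X**2*Z ↦ -3·1·1·2 = -6
  2*X*Y**2 ↦ 2·1·81·1 = 162
  -X*Z**2 ↦ -1·1·1·4 = -4
  3*Y**3 ↦ 3·1·729·1 = 2187
  -3*Y**2*Z ↦ -3·1·81·2 = -486
  -3*Y*Z**2 ↦ -3·1·9·4 = -108
Sum: F(1, 9, 2) = (3) + (-9) + (-6) + (162) + (-4) + (2187) + (-486) + (-108) = 1739.
Reducing mod 11: 1739 ≡ 1 (mod 11).
Since F(a, b, c) ≡ 1 ≠ 0 (mod 11), P does NOT lie on the curve.


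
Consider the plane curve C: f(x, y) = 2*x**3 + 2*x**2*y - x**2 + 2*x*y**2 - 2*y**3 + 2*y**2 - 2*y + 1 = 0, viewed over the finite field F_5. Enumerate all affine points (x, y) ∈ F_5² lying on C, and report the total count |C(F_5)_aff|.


Affine F_5-points: {(2, 4), (3, 4), (4, 4)}; count = 3.

For each of the 25 pairs (x, y) ∈ F_5², evaluate f(x, y) mod 5. Record the zeros.
  x = 0: [0↦1, 1↦4, 2↦4, 3↦4, 4↦2]  zeros at y ∈ ∅
  x = 1: [0↦2, 1↦4, 2↦2, 3↦4, 4↦3]  zeros at y ∈ ∅
  x = 2: [0↦3, 1↦3, 2↦3, 3↦1, 4↦0]  zeros at y ∈ {4}
  x = 3: [0↦1, 1↦3, 2↦4, 3↦2, 4↦0]  zeros at y ∈ {4}
  x = 4: [0↦3, 1↦1, 2↦2, 3↦4, 4↦0]  zeros at y ∈ {4}
Collecting zeros: affine points = {(2, 4), (3, 4), (4, 4)}.
Total count |C(F_5)_aff| = 3.


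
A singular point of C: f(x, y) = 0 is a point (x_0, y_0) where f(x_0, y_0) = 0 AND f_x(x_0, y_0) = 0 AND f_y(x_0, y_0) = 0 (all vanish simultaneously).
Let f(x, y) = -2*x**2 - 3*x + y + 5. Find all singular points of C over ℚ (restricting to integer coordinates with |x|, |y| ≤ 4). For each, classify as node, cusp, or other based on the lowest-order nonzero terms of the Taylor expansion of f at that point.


No singular points in the scanned grid; C is smooth there.

Compute partial derivatives:
  f_x = -4*x - 3.
  f_y = 1.
f_y = 1 is a nonzero constant, so f_y never vanishes: no point (x, y) can satisfy f = f_x = f_y = 0. In particular no (x, y) ∈ {−4, ..., 4}² is singular; the curve is smooth.


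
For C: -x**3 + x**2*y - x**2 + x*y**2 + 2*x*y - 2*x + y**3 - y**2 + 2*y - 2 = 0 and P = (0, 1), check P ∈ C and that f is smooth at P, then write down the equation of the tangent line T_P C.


Tangent line at P: x + 3*y - 3 = 0.

Step 1: f(0, 1) = 0, so P lies on C.
Step 2: partial derivatives
  f_x(x, y) = -3*x**2 + 2*x*y - 2*x + y**2 + 2*y - 2, f_y(x, y) = x**2 + 2*x*y + 2*x + 3*y**2 - 2*y + 2.
  f_x(P) = 1, f_y(P) = 3 (gradient nonzero, so P is smooth).
Step 3: tangent line at P: 1·(x − 0) + 3·(y − 1) = 0.
Expanding: x + 3*y - 3 = 0.


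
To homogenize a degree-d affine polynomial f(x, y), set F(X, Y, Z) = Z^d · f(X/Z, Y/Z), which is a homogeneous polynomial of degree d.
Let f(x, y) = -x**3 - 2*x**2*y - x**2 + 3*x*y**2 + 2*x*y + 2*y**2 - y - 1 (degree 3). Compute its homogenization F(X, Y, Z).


F(X, Y, Z) = -X**3 - 2*X**2*Y - X**2*Z + 3*X*Y**2 + 2*X*Y*Z + 2*Y**2*Z - Y*Z**2 - Z**3

deg(f) = 3.
Substitute x = X/Z, y = Y/Z into f, then multiply by Z^3.
  monomial -1·x^3·y^0 ↦ -1·X^3·Y^0·Z^0.
  monomial -2·x^2·y^1 ↦ -2·X^2·Y^1·Z^0.
  monomial -1·x^2·y^0 ↦ -1·X^2·Y^0·Z^1.
  monomial 3·x^1·y^2 ↦ 3·X^1·Y^2·Z^0.
  monomial 2·x^1·y^1 ↦ 2·X^1·Y^1·Z^1.
  monomial 2·x^0·y^2 ↦ 2·X^0·Y^2·Z^1.
  monomial -1·x^0·y^1 ↦ -1·X^0·Y^1·Z^2.
  monomial -1·x^0·y^0 ↦ -1·X^0·Y^0·Z^3.
Collecting: F(X, Y, Z) = -X**3 - 2*X**2*Y - X**2*Z + 3*X*Y**2 + 2*X*Y*Z + 2*Y**2*Z - Y*Z**2 - Z**3.


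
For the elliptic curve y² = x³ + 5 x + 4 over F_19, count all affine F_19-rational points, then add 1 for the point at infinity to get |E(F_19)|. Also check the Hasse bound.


Affine points = {(0, 2), (0, 17), (8, 9), (8, 10), (10, 3), (10, 16), (12, 5), (12, 14), (13, 9), (13, 10), (14, 5), (14, 14), (16, 0), (17, 9), (17, 10), (18, 6), (18, 13)}; affine count = 17; |E(F_19)| = 18.

Discriminant check: Δ ∝ 4a³ + 27b² = 4·5³ + 27·4² = 4·125 + 27·16 ≡ 1 (mod 19). Nonzero ⇒ E is nonsingular.
For each x ∈ F_19, compute rhs = x³ + 5·x + 4 mod 19, then count y ∈ F_19 with y² ≡ rhs.
  x = 0: rhs = 4, matching y values: 2, 17 (2 points).
  x = 1: rhs = 10, matching y values: none (0 points).
  x = 2: rhs = 3, matching y values: none (0 points).
  x = 3: rhs = 8, matching y values: none (0 points).
  x = 4: rhs = 12, matching y values: none (0 points).
  x = 5: rhs = 2, matching y values: none (0 points).
  x = 6: rhs = 3, matching y values: none (0 points).
  x = 7: rhs = 2, matching y values: none (0 points).
  x = 8: rhs = 5, matching y values: 9, 10 (2 points).
  x = 9: rhs = 18, matching y values: none (0 points).
  x = 10: rhs = 9, matching y values: 3, 16 (2 points).
  x = 11: rhs = 3, matching y values: none (0 points).
  x = 12: rhs = 6, matching y values: 5, 14 (2 points).
  x = 13: rhs = 5, matching y values: 9, 10 (2 points).
  x = 14: rhs = 6, matching y values: 5, 14 (2 points).
  x = 15: rhs = 15, matching y values: none (0 points).
  x = 16: rhs = 0, matching y values: 0 (1 points).
  x = 17: rhs = 5, matching y values: 9, 10 (2 points).
  x = 18: rhs = 17, matching y values: 6, 13 (2 points).
Total affine count: 17.
Full point count |E(F_19)| = 17 + 1 = 18.
Hasse bound: |18 − (19+1)| = |-2| = 2 ≤ 2√19 ≈ 8.7178 ✓.


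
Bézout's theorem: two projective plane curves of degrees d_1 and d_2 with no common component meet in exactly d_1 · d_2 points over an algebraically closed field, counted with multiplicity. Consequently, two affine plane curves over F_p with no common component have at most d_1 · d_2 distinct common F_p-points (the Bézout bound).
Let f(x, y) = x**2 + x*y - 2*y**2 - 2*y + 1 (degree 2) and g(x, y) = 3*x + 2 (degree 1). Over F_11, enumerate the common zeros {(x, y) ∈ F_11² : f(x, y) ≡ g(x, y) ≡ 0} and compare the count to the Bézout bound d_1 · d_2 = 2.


Common zeros: {(3, 8), (3, 9)}; count = 2; Bézout bound = 2.

deg(f) = 2, deg(g) = 1, so Bézout bound = 2.
Scan x ∈ F_11. For each x, list the y ∈ F_11 with f(x, y) ≡ 0 and those with g(x, y) ≡ 0 (mod 11); the common zeros in that column are the intersection.
  x = 0: f ≡ 0 at y ∈ {2, 8}; g ≡ 0 at y ∈ ∅; common: ∅.
  x = 1: f ≡ 0 at y ∈ ∅; g ≡ 0 at y ∈ ∅; common: ∅.
  x = 2: f ≡ 0 at y ∈ ∅; g ≡ 0 at y ∈ ∅; common: ∅.
  x = 3: f ≡ 0 at y ∈ {8, 9}; g ≡ 0 at y ∈ {0, 1, 2, 3, 4, 5, 6, 7, 8, 9, 10}; common: {8, 9}.
  x = 4: f ≡ 0 at y ∈ ∅; g ≡ 0 at y ∈ ∅; common: ∅.
  x = 5: f ≡ 0 at y ∈ ∅; g ≡ 0 at y ∈ ∅; common: ∅.
  x = 6: f ≡ 0 at y ∈ {6, 7}; g ≡ 0 at y ∈ ∅; common: ∅.
  x = 7: f ≡ 0 at y ∈ ∅; g ≡ 0 at y ∈ ∅; common: ∅.
  x = 8: f ≡ 0 at y ∈ ∅; g ≡ 0 at y ∈ ∅; common: ∅.
  x = 9: f ≡ 0 at y ∈ {2, 7}; g ≡ 0 at y ∈ ∅; common: ∅.
  x = 10: f ≡ 0 at y ∈ {6, 9}; g ≡ 0 at y ∈ ∅; common: ∅.
Collecting: common zeros = {(3, 8), (3, 9)}, so the count is 2.
Comparison with the Bézout bound: 2 ≤ 2 = deg(f)·deg(g), as expected for curves with no common component (the bound is attained).


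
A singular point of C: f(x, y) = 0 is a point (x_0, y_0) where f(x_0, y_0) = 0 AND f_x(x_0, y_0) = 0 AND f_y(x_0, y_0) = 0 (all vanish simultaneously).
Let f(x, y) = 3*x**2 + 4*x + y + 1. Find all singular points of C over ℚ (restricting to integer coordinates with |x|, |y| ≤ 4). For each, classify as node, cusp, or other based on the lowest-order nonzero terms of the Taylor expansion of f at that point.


No singular points in the scanned grid; C is smooth there.

Compute partial derivatives:
  f_x = 6*x + 4.
  f_y = 1.
f_y = 1 is a nonzero constant, so f_y never vanishes: no point (x, y) can satisfy f = f_x = f_y = 0. In particular no (x, y) ∈ {−4, ..., 4}² is singular; the curve is smooth.
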